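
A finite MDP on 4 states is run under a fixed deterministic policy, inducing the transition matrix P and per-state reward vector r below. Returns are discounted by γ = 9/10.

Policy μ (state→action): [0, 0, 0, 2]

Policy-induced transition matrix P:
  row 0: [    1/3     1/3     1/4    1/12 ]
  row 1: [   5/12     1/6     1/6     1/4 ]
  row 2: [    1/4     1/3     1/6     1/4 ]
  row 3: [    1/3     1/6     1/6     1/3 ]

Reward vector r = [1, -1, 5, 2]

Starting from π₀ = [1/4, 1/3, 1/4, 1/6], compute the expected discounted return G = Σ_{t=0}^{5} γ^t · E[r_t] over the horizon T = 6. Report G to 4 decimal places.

t=0: π = [0.2500, 0.3333, 0.2500, 0.1667], E[r] = 1.5000, γ^t·E[r] = 1.500000, running G = 1.500000
t=1: π = [0.3403, 0.2500, 0.1875, 0.2222], E[r] = 1.4722, γ^t·E[r] = 1.325000, running G = 2.825000
t=2: π = [0.3385, 0.2546, 0.1950, 0.2118], E[r] = 1.4826, γ^t·E[r] = 1.200938, running G = 4.025938
t=3: π = [0.3383, 0.2556, 0.1949, 0.2112], E[r] = 1.4796, γ^t·E[r] = 1.078594, running G = 5.104531
t=4: π = [0.3384, 0.2555, 0.1949, 0.2112], E[r] = 1.4796, γ^t·E[r] = 0.970761, running G = 6.075292
t=5: π = [0.3384, 0.2555, 0.1949, 0.2112], E[r] = 1.4796, γ^t·E[r] = 0.873679, running G = 6.948971

G = 6.9490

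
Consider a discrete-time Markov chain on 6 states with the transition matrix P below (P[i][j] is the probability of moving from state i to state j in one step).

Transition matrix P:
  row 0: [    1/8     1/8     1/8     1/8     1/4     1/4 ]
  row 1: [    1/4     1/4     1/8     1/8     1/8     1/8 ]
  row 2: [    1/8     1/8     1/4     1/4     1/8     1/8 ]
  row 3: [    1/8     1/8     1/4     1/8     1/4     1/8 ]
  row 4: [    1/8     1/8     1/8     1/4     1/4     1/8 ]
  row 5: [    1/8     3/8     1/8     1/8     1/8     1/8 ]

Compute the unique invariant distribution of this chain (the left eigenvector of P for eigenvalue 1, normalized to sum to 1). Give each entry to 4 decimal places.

π = [0.1480, 0.1839, 0.1671, 0.1694, 0.1882, 0.1435]

Balance equations π_j = Σ_i π_i·P[i][j]:
  π_0 = 1/8·π_0 + 1/4·π_1 + 1/8·π_2 + 1/8·π_3 + 1/8·π_4 + 1/8·π_5
  π_1 = 1/8·π_0 + 1/4·π_1 + 1/8·π_2 + 1/8·π_3 + 1/8·π_4 + 3/8·π_5
  π_2 = 1/8·π_0 + 1/8·π_1 + 1/4·π_2 + 1/4·π_3 + 1/8·π_4 + 1/8·π_5
  π_3 = 1/8·π_0 + 1/8·π_1 + 1/4·π_2 + 1/8·π_3 + 1/4·π_4 + 1/8·π_5
  π_4 = 1/4·π_0 + 1/8·π_1 + 1/8·π_2 + 1/4·π_3 + 1/4·π_4 + 1/8·π_5
  normalize: π_0 + π_1 + π_2 + π_3 + π_4 + π_5 = 1
Solving the linear system gives exactly π = [33/223, 41/223, 2347/14049, 340/2007, 2644/14049, 32/223].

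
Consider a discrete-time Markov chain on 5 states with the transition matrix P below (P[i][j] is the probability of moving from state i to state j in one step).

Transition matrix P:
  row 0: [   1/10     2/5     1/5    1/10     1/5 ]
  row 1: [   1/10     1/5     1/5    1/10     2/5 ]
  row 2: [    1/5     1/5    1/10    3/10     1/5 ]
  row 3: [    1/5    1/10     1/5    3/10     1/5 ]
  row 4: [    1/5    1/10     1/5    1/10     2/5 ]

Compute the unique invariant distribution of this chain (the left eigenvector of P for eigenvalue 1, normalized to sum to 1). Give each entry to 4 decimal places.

π = [0.1649, 0.1863, 0.1818, 0.1705, 0.2966]

Balance equations π_j = Σ_i π_i·P[i][j]:
  π_0 = 1/10·π_0 + 1/10·π_1 + 1/5·π_2 + 1/5·π_3 + 1/5·π_4
  π_1 = 2/5·π_0 + 1/5·π_1 + 1/5·π_2 + 1/10·π_3 + 1/10·π_4
  π_2 = 1/5·π_0 + 1/5·π_1 + 1/10·π_2 + 1/5·π_3 + 1/5·π_4
  π_3 = 1/10·π_0 + 1/10·π_1 + 3/10·π_2 + 3/10·π_3 + 1/10·π_4
  normalize: π_0 + π_1 + π_2 + π_3 + π_4 = 1
Solving the linear system gives exactly π = [185/1122, 19/102, 2/11, 15/88, 121/408].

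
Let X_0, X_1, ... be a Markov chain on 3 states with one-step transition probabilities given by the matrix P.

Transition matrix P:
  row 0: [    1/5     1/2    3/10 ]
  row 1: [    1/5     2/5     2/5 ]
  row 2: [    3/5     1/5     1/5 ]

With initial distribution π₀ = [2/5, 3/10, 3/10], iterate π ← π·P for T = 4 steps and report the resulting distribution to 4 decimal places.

π = [0.3226, 0.3710, 0.3064]

t=0: π = [0.4000, 0.3000, 0.3000]
t=1: π = [0.3200, 0.3800, 0.3000]
t=2: π = [0.3200, 0.3720, 0.3080]
t=3: π = [0.3232, 0.3704, 0.3064]
t=4: π = [0.3226, 0.3710, 0.3064]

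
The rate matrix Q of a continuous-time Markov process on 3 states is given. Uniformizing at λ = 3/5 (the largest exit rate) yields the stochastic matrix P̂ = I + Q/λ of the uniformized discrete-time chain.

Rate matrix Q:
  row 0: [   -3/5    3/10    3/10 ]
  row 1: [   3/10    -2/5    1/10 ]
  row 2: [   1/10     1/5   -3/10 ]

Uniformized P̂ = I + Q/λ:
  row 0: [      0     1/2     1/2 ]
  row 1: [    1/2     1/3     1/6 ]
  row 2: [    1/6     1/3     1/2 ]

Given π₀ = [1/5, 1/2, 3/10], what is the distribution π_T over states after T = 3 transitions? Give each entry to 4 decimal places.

π = [0.2546, 0.3731, 0.3722]

t=0: π = [0.2000, 0.5000, 0.3000]
t=1: π = [0.3000, 0.3667, 0.3333]
t=2: π = [0.2389, 0.3833, 0.3778]
t=3: π = [0.2546, 0.3731, 0.3722]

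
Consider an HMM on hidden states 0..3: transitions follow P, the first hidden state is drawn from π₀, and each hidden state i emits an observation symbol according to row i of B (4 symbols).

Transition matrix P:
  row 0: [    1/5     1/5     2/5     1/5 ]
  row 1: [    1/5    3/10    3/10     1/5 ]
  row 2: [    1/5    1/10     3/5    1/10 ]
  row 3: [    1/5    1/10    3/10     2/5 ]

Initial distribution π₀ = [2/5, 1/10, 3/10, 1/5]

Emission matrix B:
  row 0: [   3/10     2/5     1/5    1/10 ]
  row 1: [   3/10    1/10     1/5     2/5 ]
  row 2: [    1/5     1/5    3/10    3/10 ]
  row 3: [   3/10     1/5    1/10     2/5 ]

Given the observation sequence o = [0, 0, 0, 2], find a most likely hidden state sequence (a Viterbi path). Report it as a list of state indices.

t=0: δ = [1.200e-01, 3.000e-02, 6.000e-02, 6.000e-02]  (obs o_0=0)
t=1: δ = [7.200e-03, 7.200e-03, 9.600e-03, 7.200e-03]  ψ = [0, 0, 0, 0]  (obs o_1=0)
t=2: δ = [5.760e-04, 6.480e-04, 1.152e-03, 8.640e-04]  ψ = [2, 1, 2, 3]  (obs o_2=0)
t=3: δ = [4.608e-05, 3.888e-05, 2.074e-04, 3.456e-05]  ψ = [2, 1, 2, 3]  (obs o_3=2)
backtrack: best end state = 2; path = [0, 2, 2, 2]

path = [0, 2, 2, 2]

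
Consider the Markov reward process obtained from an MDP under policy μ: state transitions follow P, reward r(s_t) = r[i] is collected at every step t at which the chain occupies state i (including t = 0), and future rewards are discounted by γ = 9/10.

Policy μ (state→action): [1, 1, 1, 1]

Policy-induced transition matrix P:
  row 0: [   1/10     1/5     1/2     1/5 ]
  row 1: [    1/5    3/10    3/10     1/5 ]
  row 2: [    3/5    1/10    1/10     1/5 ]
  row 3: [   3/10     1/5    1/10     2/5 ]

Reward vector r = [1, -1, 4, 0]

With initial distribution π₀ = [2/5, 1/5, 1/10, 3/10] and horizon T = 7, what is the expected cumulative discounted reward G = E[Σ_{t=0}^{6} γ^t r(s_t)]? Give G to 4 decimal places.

G = 5.4249

t=0: π = [0.4000, 0.2000, 0.1000, 0.3000], E[r] = 0.6000, γ^t·E[r] = 0.600000, running G = 0.600000
t=1: π = [0.2300, 0.2100, 0.3000, 0.2600], E[r] = 1.2200, γ^t·E[r] = 1.098000, running G = 1.698000
t=2: π = [0.3230, 0.1910, 0.2340, 0.2520], E[r] = 1.0680, γ^t·E[r] = 0.865080, running G = 2.563080
t=3: π = [0.2865, 0.1957, 0.2674, 0.2504], E[r] = 1.1604, γ^t·E[r] = 0.845932, running G = 3.409012
t=4: π = [0.3034, 0.1928, 0.2537, 0.2501], E[r] = 1.1255, γ^t·E[r] = 0.738427, running G = 4.147439
t=5: π = [0.2962, 0.1939, 0.2599, 0.2500], E[r] = 1.1419, γ^t·E[r] = 0.674271, running G = 4.821710
t=6: π = [0.2993, 0.1934, 0.2572, 0.2500], E[r] = 1.1349, γ^t·E[r] = 0.603156, running G = 5.424866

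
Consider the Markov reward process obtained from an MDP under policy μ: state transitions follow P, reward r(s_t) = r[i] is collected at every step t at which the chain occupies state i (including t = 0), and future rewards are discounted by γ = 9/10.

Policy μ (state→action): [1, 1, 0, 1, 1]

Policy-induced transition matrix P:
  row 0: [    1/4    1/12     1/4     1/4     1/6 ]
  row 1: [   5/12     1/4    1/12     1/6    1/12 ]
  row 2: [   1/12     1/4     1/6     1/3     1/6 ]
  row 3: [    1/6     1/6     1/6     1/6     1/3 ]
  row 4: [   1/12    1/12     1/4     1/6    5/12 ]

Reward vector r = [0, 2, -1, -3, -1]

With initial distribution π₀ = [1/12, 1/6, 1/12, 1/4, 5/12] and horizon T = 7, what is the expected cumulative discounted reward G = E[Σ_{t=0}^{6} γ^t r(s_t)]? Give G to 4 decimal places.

t=0: π = [0.0833, 0.1667, 0.0833, 0.2500, 0.4167], E[r] = -0.9167, γ^t·E[r] = -0.916667, running G = -0.916667
t=1: π = [0.1736, 0.1458, 0.1944, 0.1875, 0.2986], E[r] = -0.7639, γ^t·E[r] = -0.687500, running G = -1.604167
t=2: π = [0.1765, 0.1557, 0.1939, 0.2135, 0.2604], E[r] = -0.7836, γ^t·E[r] = -0.634688, running G = -2.238854
t=3: π = [0.1824, 0.1594, 0.1901, 0.2137, 0.2544], E[r] = -0.7668, γ^t·E[r] = -0.558984, running G = -2.797839
t=4: π = [0.1847, 0.1594, 0.1898, 0.2136, 0.2526], E[r] = -0.7643, γ^t·E[r] = -0.501435, running G = -3.299274
t=5: π = [0.1850, 0.1593, 0.1898, 0.2137, 0.2521], E[r] = -0.7644, γ^t·E[r] = -0.451347, running G = -3.750621
t=6: π = [0.1851, 0.1593, 0.1898, 0.2137, 0.2520], E[r] = -0.7644, γ^t·E[r] = -0.406214, running G = -4.156835

G = -4.1568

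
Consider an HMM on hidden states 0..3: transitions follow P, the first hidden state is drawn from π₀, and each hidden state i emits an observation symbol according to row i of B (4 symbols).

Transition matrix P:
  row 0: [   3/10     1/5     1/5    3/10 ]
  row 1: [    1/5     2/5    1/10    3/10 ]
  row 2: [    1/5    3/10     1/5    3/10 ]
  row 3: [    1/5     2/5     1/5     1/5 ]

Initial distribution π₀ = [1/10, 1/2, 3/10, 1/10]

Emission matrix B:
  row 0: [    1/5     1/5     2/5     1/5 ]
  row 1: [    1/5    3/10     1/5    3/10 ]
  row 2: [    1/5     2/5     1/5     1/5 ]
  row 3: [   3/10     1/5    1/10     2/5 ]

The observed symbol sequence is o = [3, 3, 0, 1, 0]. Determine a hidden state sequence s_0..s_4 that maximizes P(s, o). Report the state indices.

path = [1, 1, 3, 1, 3]

t=0: δ = [2.000e-02, 1.500e-01, 6.000e-02, 4.000e-02]  (obs o_0=3)
t=1: δ = [6.000e-03, 1.800e-02, 3.000e-03, 1.800e-02]  ψ = [1, 1, 1, 1]  (obs o_1=3)
t=2: δ = [7.200e-04, 1.440e-03, 7.200e-04, 1.620e-03]  ψ = [1, 1, 3, 1]  (obs o_2=0)
t=3: δ = [6.480e-05, 1.944e-04, 1.296e-04, 8.640e-05]  ψ = [3, 3, 3, 1]  (obs o_3=1)
t=4: δ = [7.776e-06, 1.555e-05, 5.184e-06, 1.750e-05]  ψ = [1, 1, 2, 1]  (obs o_4=0)
backtrack: best end state = 3; path = [1, 1, 3, 1, 3]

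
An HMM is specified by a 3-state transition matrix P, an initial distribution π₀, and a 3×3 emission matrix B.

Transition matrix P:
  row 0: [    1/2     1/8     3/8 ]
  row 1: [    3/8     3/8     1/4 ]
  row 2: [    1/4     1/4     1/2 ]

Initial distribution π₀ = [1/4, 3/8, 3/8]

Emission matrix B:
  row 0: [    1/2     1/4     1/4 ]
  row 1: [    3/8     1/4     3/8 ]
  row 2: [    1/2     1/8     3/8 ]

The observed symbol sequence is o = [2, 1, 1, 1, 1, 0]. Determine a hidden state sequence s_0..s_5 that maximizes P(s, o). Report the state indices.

t=0: δ = [6.250e-02, 1.406e-01, 1.406e-01]  (obs o_0=2)
t=1: δ = [1.318e-02, 1.318e-02, 8.789e-03]  ψ = [1, 1, 2]  (obs o_1=1)
t=2: δ = [1.648e-03, 1.236e-03, 6.180e-04]  ψ = [0, 1, 0]  (obs o_2=1)
t=3: δ = [2.060e-04, 1.159e-04, 7.725e-05]  ψ = [0, 1, 0]  (obs o_3=1)
t=4: δ = [2.575e-05, 1.086e-05, 9.656e-06]  ψ = [0, 1, 0]  (obs o_4=1)
t=5: δ = [6.437e-06, 1.528e-06, 4.828e-06]  ψ = [0, 1, 0]  (obs o_5=0)
backtrack: best end state = 0; path = [1, 0, 0, 0, 0, 0]

path = [1, 0, 0, 0, 0, 0]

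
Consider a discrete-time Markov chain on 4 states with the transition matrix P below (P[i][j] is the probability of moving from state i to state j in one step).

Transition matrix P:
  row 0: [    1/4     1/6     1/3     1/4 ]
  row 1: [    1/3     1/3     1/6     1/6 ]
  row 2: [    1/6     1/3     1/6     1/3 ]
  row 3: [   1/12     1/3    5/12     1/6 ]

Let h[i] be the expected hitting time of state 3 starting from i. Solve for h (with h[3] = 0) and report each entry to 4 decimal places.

h = [4.0000, 4.4444, 3.7778, 0.0000]

First-step conditioning: h[3] = 0; for i ≠ 3, h[i] = 1 + Σ_k P[i][k]·h[k].
  h[0] = 1 + 1/4·h[0] + 1/6·h[1] + 1/3·h[2]
  h[1] = 1 + 1/3·h[0] + 1/3·h[1] + 1/6·h[2]
  h[2] = 1 + 1/6·h[0] + 1/3·h[1] + 1/6·h[2]
Solving the 3×3 linear system over states ≠ 3 gives exactly h = [4, 40/9, 34/9, 0] (h[3] = 0 is the target).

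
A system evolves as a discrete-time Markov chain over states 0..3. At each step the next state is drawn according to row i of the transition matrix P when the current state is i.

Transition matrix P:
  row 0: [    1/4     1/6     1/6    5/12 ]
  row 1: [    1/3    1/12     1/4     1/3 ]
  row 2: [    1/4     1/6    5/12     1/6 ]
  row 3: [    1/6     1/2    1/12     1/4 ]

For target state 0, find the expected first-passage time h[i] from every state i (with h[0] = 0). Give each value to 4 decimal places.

h = [0.0000, 3.7333, 4.0000, 4.2667]

First-step conditioning: h[0] = 0; for i ≠ 0, h[i] = 1 + Σ_k P[i][k]·h[k].
  h[1] = 1 + 1/12·h[1] + 1/4·h[2] + 1/3·h[3]
  h[2] = 1 + 1/6·h[1] + 5/12·h[2] + 1/6·h[3]
  h[3] = 1 + 1/2·h[1] + 1/12·h[2] + 1/4·h[3]
Solving the 3×3 linear system over states ≠ 0 gives exactly h = [0, 56/15, 4, 64/15] (h[0] = 0 is the target).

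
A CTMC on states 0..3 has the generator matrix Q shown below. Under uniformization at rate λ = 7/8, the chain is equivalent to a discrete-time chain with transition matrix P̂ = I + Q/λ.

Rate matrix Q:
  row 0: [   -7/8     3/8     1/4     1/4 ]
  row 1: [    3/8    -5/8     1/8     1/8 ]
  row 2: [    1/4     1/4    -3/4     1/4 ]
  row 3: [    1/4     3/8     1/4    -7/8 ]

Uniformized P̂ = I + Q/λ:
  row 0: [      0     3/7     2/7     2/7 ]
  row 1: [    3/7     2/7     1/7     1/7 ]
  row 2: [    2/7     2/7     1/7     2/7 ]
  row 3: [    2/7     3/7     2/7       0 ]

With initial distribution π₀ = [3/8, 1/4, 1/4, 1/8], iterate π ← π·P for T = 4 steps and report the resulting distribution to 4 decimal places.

π = [0.2624, 0.3490, 0.2062, 0.1824]

t=0: π = [0.3750, 0.2500, 0.2500, 0.1250]
t=1: π = [0.2143, 0.3571, 0.2143, 0.2143]
t=2: π = [0.2755, 0.3469, 0.2041, 0.1735]
t=3: π = [0.2566, 0.3499, 0.2070, 0.1866]
t=4: π = [0.2624, 0.3490, 0.2062, 0.1824]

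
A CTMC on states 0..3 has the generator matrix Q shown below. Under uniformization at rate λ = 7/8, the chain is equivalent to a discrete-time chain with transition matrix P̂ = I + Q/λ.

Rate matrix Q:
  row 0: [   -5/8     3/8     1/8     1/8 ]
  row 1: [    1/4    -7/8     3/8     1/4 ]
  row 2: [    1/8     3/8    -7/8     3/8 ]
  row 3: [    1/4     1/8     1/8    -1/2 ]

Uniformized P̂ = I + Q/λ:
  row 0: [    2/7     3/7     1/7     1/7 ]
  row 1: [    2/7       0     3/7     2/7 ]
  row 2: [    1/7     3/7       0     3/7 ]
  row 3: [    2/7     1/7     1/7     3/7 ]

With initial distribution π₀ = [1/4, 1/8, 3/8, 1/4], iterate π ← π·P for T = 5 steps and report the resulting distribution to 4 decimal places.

π = [0.2585, 0.2393, 0.1810, 0.3212]

t=0: π = [0.2500, 0.1250, 0.3750, 0.2500]
t=1: π = [0.2321, 0.3036, 0.1250, 0.3393]
t=2: π = [0.2679, 0.2015, 0.2117, 0.3189]
t=3: π = [0.2555, 0.2511, 0.1702, 0.3233]
t=4: π = [0.2614, 0.2286, 0.1903, 0.3197]
t=5: π = [0.2585, 0.2393, 0.1810, 0.3212]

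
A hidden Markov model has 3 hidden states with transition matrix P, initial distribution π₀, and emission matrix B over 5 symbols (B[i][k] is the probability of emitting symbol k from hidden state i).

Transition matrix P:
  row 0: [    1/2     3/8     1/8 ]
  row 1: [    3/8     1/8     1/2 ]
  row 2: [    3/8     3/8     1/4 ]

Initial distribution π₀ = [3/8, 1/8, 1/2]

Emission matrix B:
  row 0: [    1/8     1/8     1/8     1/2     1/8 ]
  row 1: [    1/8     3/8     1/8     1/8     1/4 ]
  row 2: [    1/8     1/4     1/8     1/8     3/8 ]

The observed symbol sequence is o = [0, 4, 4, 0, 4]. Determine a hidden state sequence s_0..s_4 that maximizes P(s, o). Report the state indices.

path = [2, 1, 2, 1, 2]

t=0: δ = [4.688e-02, 1.562e-02, 6.250e-02]  (obs o_0=0)
t=1: δ = [2.930e-03, 5.859e-03, 5.859e-03]  ψ = [0, 2, 2]  (obs o_1=4)
t=2: δ = [2.747e-04, 5.493e-04, 1.099e-03]  ψ = [1, 2, 1]  (obs o_2=4)
t=3: δ = [5.150e-05, 5.150e-05, 3.433e-05]  ψ = [2, 2, 1]  (obs o_3=0)
t=4: δ = [3.219e-06, 4.828e-06, 9.656e-06]  ψ = [0, 0, 1]  (obs o_4=4)
backtrack: best end state = 2; path = [2, 1, 2, 1, 2]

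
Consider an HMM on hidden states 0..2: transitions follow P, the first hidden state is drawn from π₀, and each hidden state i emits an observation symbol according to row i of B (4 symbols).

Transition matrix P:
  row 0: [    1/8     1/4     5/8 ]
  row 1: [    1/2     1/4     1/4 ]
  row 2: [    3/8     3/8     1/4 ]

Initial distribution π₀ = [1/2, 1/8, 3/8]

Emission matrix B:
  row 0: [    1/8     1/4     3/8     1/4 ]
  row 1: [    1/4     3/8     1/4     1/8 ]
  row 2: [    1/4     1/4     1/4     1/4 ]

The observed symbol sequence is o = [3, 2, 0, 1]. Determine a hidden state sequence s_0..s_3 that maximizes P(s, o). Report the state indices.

t=0: δ = [1.250e-01, 1.562e-02, 9.375e-02]  (obs o_0=3)
t=1: δ = [1.318e-02, 8.789e-03, 1.953e-02]  ψ = [2, 2, 0]  (obs o_1=2)
t=2: δ = [9.155e-04, 1.831e-03, 2.060e-03]  ψ = [2, 2, 0]  (obs o_2=0)
t=3: δ = [2.289e-04, 2.897e-04, 1.431e-04]  ψ = [1, 2, 0]  (obs o_3=1)
backtrack: best end state = 1; path = [2, 0, 2, 1]

path = [2, 0, 2, 1]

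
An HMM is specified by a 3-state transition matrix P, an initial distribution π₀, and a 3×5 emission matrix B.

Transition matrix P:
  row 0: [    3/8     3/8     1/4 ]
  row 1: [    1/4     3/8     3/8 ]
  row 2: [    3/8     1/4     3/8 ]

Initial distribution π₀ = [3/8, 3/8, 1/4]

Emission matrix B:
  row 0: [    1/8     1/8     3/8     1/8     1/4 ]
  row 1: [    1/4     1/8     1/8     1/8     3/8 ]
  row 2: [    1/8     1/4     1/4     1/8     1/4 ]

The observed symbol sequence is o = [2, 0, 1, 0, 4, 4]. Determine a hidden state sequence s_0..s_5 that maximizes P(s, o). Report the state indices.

path = [0, 1, 2, 1, 1, 1]

t=0: δ = [1.406e-01, 4.688e-02, 6.250e-02]  (obs o_0=2)
t=1: δ = [6.592e-03, 1.318e-02, 4.395e-03]  ψ = [0, 0, 0]  (obs o_1=0)
t=2: δ = [4.120e-04, 6.180e-04, 1.236e-03]  ψ = [1, 1, 1]  (obs o_2=1)
t=3: δ = [5.794e-05, 7.725e-05, 5.794e-05]  ψ = [2, 2, 2]  (obs o_3=0)
t=4: δ = [5.431e-06, 1.086e-05, 7.242e-06]  ψ = [0, 1, 1]  (obs o_4=4)
t=5: δ = [6.789e-07, 1.528e-06, 1.018e-06]  ψ = [1, 1, 1]  (obs o_5=4)
backtrack: best end state = 1; path = [0, 1, 2, 1, 1, 1]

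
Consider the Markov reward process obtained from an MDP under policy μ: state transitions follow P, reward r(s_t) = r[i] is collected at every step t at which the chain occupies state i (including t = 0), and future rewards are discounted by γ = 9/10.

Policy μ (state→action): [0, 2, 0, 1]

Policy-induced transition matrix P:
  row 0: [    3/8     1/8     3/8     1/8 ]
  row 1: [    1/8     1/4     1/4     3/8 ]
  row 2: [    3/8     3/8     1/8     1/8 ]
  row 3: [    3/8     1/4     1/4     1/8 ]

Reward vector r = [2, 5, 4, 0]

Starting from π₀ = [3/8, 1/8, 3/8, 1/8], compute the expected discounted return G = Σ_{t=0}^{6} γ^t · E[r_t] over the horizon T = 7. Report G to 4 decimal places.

t=0: π = [0.3750, 0.1250, 0.3750, 0.1250], E[r] = 2.8750, γ^t·E[r] = 2.875000, running G = 2.875000
t=1: π = [0.3438, 0.2500, 0.2500, 0.1563], E[r] = 2.9375, γ^t·E[r] = 2.643750, running G = 5.518750
t=2: π = [0.3125, 0.2383, 0.2617, 0.1875], E[r] = 2.8633, γ^t·E[r] = 2.319258, running G = 7.838008
t=3: π = [0.3154, 0.2437, 0.2563, 0.1846], E[r] = 2.8745, γ^t·E[r] = 2.095519, running G = 9.933527
t=4: π = [0.3141, 0.2426, 0.2574, 0.1859], E[r] = 2.8708, γ^t·E[r] = 1.883524, running G = 11.817051
t=5: π = [0.3143, 0.2429, 0.2571, 0.1857], E[r] = 2.8716, γ^t·E[r] = 1.695654, running G = 13.512705
t=6: π = [0.3143, 0.2428, 0.2572, 0.1857], E[r] = 2.8714, γ^t·E[r] = 1.525973, running G = 15.038678

G = 15.0387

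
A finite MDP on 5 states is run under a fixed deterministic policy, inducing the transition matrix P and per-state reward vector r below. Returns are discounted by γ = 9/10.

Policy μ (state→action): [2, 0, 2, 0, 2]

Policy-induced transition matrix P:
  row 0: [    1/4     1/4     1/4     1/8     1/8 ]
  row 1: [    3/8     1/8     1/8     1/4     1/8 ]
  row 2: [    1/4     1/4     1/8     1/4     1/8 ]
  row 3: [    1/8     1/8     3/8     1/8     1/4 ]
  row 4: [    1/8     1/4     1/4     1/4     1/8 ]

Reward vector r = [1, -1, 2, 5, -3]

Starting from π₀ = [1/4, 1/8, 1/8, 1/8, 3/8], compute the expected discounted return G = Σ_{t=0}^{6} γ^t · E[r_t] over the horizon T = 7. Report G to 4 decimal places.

t=0: π = [0.2500, 0.1250, 0.1250, 0.1250, 0.3750], E[r] = -0.1250, γ^t·E[r] = -0.125000, running G = -0.125000
t=1: π = [0.2031, 0.2188, 0.2344, 0.2031, 0.1406], E[r] = 1.0469, γ^t·E[r] = 0.942188, running G = 0.817188
t=2: π = [0.2344, 0.1973, 0.2188, 0.1992, 0.1504], E[r] = 1.0195, γ^t·E[r] = 0.825820, running G = 1.643008
t=3: π = [0.2310, 0.2004, 0.2229, 0.1958, 0.1499], E[r] = 1.0056, γ^t·E[r] = 0.733094, running G = 2.376101
t=4: π = [0.2318, 0.2005, 0.2216, 0.1967, 0.1495], E[r] = 1.0093, γ^t·E[r] = 0.662227, running G = 3.038328
t=5: π = [0.2318, 0.2004, 0.2218, 0.1964, 0.1496], E[r] = 1.0085, γ^t·E[r] = 0.595529, running G = 3.633857
t=6: π = [0.2318, 0.2004, 0.2218, 0.1965, 0.1496], E[r] = 1.0086, γ^t·E[r] = 0.536036, running G = 4.169893

G = 4.1699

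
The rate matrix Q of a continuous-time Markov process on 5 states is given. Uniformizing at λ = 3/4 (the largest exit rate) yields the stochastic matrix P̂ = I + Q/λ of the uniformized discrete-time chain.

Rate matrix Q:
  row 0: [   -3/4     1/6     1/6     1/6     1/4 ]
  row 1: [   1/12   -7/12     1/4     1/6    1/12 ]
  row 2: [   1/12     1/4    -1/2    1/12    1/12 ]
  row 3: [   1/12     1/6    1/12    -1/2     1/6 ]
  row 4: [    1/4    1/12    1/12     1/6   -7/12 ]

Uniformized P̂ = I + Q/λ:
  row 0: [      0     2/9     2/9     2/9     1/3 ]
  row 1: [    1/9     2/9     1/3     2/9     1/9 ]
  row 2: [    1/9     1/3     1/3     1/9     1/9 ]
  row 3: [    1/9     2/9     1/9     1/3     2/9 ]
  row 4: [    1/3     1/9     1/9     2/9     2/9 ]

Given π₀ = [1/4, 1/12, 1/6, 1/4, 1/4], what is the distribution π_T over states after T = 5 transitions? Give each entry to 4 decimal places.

π = [0.1375, 0.2265, 0.2269, 0.2218, 0.1873]

t=0: π = [0.2500, 0.0833, 0.1667, 0.2500, 0.2500]
t=1: π = [0.1389, 0.2130, 0.1944, 0.2315, 0.2222]
t=2: π = [0.1451, 0.2191, 0.2171, 0.2263, 0.1924]
t=3: π = [0.1377, 0.2250, 0.2242, 0.2233, 0.1899]
t=4: π = [0.1380, 0.2260, 0.2262, 0.2221, 0.1876]
t=5: π = [0.1375, 0.2265, 0.2269, 0.2218, 0.1873]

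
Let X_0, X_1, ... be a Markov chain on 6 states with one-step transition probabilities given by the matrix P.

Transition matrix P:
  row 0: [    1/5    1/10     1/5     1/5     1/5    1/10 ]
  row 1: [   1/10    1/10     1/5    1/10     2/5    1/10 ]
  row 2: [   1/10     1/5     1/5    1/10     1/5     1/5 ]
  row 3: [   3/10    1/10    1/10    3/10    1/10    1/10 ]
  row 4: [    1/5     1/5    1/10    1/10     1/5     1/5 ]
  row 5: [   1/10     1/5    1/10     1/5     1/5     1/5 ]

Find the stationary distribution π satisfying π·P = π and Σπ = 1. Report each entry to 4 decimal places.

π = [0.1716, 0.1512, 0.1470, 0.1653, 0.2137, 0.1512]

Balance equations π_j = Σ_i π_i·P[i][j]:
  π_0 = 1/5·π_0 + 1/10·π_1 + 1/10·π_2 + 3/10·π_3 + 1/5·π_4 + 1/10·π_5
  π_1 = 1/10·π_0 + 1/10·π_1 + 1/5·π_2 + 1/10·π_3 + 1/5·π_4 + 1/5·π_5
  π_2 = 1/5·π_0 + 1/5·π_1 + 1/5·π_2 + 1/10·π_3 + 1/10·π_4 + 1/10·π_5
  π_3 = 1/5·π_0 + 1/10·π_1 + 1/10·π_2 + 3/10·π_3 + 1/10·π_4 + 1/5·π_5
  π_4 = 1/5·π_0 + 2/5·π_1 + 1/5·π_2 + 1/10·π_3 + 1/5·π_4 + 1/5·π_5
  normalize: π_0 + π_1 + π_2 + π_3 + π_4 + π_5 = 1
Solving the linear system gives exactly π = [1345/7838, 1185/7838, 576/3919, 648/3919, 1675/7838, 1185/7838].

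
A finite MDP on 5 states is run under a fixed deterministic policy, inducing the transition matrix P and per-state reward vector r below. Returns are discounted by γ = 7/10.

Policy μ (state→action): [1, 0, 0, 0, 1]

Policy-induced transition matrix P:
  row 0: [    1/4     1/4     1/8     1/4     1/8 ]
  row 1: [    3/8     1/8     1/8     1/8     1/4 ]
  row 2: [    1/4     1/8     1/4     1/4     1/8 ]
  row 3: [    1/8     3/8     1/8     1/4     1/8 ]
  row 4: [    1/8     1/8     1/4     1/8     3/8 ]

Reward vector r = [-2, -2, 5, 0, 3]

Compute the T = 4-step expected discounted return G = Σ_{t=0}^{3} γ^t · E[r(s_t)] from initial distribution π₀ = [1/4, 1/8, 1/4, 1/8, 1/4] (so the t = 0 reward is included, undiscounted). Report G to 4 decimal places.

G = 2.2719

t=0: π = [0.2500, 0.1250, 0.2500, 0.1250, 0.2500], E[r] = 1.2500, γ^t·E[r] = 1.250000, running G = 1.250000
t=1: π = [0.2188, 0.1875, 0.1875, 0.2031, 0.2031], E[r] = 0.7344, γ^t·E[r] = 0.514063, running G = 1.764063
t=2: π = [0.2227, 0.2031, 0.1738, 0.2012, 0.1992], E[r] = 0.6152, γ^t·E[r] = 0.301465, running G = 2.065527
t=3: π = [0.2253, 0.2031, 0.1716, 0.1997, 0.2002], E[r] = 0.6018, γ^t·E[r] = 0.206420, running G = 2.271947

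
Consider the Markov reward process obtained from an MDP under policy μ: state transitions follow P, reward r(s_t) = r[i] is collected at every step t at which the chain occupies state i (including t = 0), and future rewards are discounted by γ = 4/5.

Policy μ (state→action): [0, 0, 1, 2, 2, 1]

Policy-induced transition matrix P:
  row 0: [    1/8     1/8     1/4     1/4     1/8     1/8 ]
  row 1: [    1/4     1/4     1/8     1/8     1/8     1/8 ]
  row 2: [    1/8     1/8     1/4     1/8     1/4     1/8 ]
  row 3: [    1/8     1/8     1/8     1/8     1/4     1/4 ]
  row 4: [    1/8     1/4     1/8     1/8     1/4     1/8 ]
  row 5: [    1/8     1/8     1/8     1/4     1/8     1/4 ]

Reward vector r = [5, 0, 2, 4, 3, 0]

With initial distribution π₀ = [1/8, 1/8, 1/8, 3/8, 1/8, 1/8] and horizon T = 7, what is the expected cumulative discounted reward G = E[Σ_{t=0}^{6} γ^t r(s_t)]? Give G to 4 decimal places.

G = 9.4605

t=0: π = [0.1250, 0.1250, 0.1250, 0.3750, 0.1250, 0.1250], E[r] = 2.7500, γ^t·E[r] = 2.750000, running G = 2.750000
t=1: π = [0.1406, 0.1563, 0.1563, 0.1563, 0.2031, 0.1875], E[r] = 2.2500, γ^t·E[r] = 1.800000, running G = 4.550000
t=2: π = [0.1445, 0.1699, 0.1621, 0.1660, 0.1895, 0.1680], E[r] = 2.2793, γ^t·E[r] = 1.458750, running G = 6.008750
t=3: π = [0.1462, 0.1699, 0.1633, 0.1641, 0.1897, 0.1667], E[r] = 2.2832, γ^t·E[r] = 1.169000, running G = 7.177750
t=4: π = [0.1462, 0.1700, 0.1637, 0.1641, 0.1896, 0.1664], E[r] = 2.2840, γ^t·E[r] = 0.935525, running G = 8.113275
t=5: π = [0.1462, 0.1699, 0.1637, 0.1641, 0.1897, 0.1663], E[r] = 2.2840, γ^t·E[r] = 0.748436, running G = 8.861711
t=6: π = [0.1462, 0.1700, 0.1637, 0.1641, 0.1897, 0.1663], E[r] = 2.2841, γ^t·E[r] = 0.598751, running G = 9.460462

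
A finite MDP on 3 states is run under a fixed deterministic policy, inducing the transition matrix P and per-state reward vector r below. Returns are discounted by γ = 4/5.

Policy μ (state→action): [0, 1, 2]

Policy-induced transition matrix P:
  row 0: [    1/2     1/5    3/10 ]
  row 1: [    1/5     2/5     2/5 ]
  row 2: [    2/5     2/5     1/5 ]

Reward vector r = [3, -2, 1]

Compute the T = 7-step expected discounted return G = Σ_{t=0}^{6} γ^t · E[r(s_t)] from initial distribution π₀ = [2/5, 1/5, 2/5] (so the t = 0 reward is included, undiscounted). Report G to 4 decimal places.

G = 3.5423

t=0: π = [0.4000, 0.2000, 0.4000], E[r] = 1.2000, γ^t·E[r] = 1.200000, running G = 1.200000
t=1: π = [0.4000, 0.3200, 0.2800], E[r] = 0.8400, γ^t·E[r] = 0.672000, running G = 1.872000
t=2: π = [0.3760, 0.3200, 0.3040], E[r] = 0.7920, γ^t·E[r] = 0.506880, running G = 2.378880
t=3: π = [0.3736, 0.3248, 0.3016], E[r] = 0.7728, γ^t·E[r] = 0.395674, running G = 2.774554
t=4: π = [0.3724, 0.3253, 0.3023], E[r] = 0.7690, γ^t·E[r] = 0.314966, running G = 3.089520
t=5: π = [0.3722, 0.3255, 0.3023], E[r] = 0.7678, γ^t·E[r] = 0.251595, running G = 3.341115
t=6: π = [0.3721, 0.3256, 0.3023], E[r] = 0.7675, γ^t·E[r] = 0.201206, running G = 3.542321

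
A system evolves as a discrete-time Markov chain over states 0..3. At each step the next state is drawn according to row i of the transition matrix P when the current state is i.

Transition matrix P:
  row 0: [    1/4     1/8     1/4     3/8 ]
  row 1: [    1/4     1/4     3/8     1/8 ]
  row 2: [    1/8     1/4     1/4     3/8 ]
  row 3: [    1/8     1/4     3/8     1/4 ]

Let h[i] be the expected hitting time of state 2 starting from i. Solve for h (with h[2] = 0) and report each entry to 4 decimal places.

h = [3.2298, 2.8820, 0.0000, 2.8323]

First-step conditioning: h[2] = 0; for i ≠ 2, h[i] = 1 + Σ_k P[i][k]·h[k].
  h[0] = 1 + 1/4·h[0] + 1/8·h[1] + 3/8·h[3]
  h[1] = 1 + 1/4·h[0] + 1/4·h[1] + 1/8·h[3]
  h[3] = 1 + 1/8·h[0] + 1/4·h[1] + 1/4·h[3]
Solving the 3×3 linear system over states ≠ 2 gives exactly h = [520/161, 464/161, 0, 456/161] (h[2] = 0 is the target).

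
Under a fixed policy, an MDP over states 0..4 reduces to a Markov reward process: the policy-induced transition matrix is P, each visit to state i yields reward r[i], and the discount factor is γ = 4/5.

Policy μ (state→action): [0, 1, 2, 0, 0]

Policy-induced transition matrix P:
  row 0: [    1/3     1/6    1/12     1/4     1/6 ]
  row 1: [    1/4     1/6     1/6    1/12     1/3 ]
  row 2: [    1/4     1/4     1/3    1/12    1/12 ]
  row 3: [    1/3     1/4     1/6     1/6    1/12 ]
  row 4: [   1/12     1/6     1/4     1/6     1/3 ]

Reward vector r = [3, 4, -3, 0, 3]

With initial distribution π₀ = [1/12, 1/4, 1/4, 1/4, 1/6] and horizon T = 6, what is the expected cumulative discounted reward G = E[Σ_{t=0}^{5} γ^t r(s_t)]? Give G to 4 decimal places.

G = 5.1553

t=0: π = [0.0833, 0.2500, 0.2500, 0.2500, 0.1667], E[r] = 1.0000, γ^t·E[r] = 1.000000, running G = 1.000000
t=1: π = [0.2500, 0.2083, 0.2153, 0.1319, 0.1944], E[r] = 1.5208, γ^t·E[r] = 1.216667, running G = 2.216667
t=2: π = [0.2494, 0.1956, 0.1979, 0.1522, 0.2049], E[r] = 1.5515, γ^t·E[r] = 0.992963, running G = 3.209630
t=3: π = [0.2493, 0.1958, 0.1959, 0.1547, 0.2042], E[r] = 1.5562, γ^t·E[r] = 0.796790, running G = 4.006420
t=4: π = [0.2496, 0.1959, 0.1956, 0.1548, 0.2041], E[r] = 1.5581, γ^t·E[r] = 0.638199, running G = 4.644619
t=5: π = [0.2497, 0.1959, 0.1955, 0.1548, 0.2041], E[r] = 1.5585, γ^t·E[r] = 0.510690, running G = 5.155309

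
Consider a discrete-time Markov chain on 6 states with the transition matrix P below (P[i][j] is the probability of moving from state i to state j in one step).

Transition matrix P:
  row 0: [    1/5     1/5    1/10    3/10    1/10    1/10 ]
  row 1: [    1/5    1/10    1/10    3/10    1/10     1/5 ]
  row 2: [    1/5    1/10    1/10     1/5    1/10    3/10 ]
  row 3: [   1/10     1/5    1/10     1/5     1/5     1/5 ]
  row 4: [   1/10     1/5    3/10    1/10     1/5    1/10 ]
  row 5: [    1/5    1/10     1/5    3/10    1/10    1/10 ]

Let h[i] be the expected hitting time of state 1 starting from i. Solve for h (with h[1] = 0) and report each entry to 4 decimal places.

First-step conditioning: h[1] = 0; for i ≠ 1, h[i] = 1 + Σ_k P[i][k]·h[k].
  h[0] = 1 + 1/5·h[0] + 1/10·h[2] + 3/10·h[3] + 1/10·h[4] + 1/10·h[5]
  h[2] = 1 + 1/5·h[0] + 1/10·h[2] + 1/5·h[3] + 1/10·h[4] + 3/10·h[5]
  h[3] = 1 + 1/10·h[0] + 1/10·h[2] + 1/5·h[3] + 1/5·h[4] + 1/5·h[5]
  h[4] = 1 + 1/10·h[0] + 3/10·h[2] + 1/10·h[3] + 1/5·h[4] + 1/10·h[5]
  h[5] = 1 + 1/5·h[0] + 1/5·h[2] + 3/10·h[3] + 1/10·h[4] + 1/10·h[5]
Solving the 5×5 linear system over states ≠ 1 gives exactly h = [11030/1881, 0, 37100/5643, 33500/5643, 33890/5643, 36800/5643] (h[1] = 0 is the target).

h = [5.8639, 0.0000, 6.5745, 5.9366, 6.0057, 6.5214]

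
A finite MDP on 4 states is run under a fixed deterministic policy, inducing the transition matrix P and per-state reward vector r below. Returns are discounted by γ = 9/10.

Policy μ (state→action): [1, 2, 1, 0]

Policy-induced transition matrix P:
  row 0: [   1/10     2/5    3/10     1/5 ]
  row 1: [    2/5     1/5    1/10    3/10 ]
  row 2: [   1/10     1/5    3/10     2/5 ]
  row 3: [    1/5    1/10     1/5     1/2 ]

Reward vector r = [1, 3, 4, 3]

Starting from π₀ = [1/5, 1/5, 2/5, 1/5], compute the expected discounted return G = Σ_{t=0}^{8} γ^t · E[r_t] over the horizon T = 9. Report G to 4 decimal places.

t=0: π = [0.2000, 0.2000, 0.4000, 0.2000], E[r] = 3.0000, γ^t·E[r] = 3.000000, running G = 3.000000
t=1: π = [0.1800, 0.2200, 0.2400, 0.3600], E[r] = 2.8800, γ^t·E[r] = 2.592000, running G = 5.592000
t=2: π = [0.2020, 0.2000, 0.2200, 0.3780], E[r] = 2.8160, γ^t·E[r] = 2.280960, running G = 7.872960
t=3: π = [0.1978, 0.2026, 0.2222, 0.3774], E[r] = 2.8266, γ^t·E[r] = 2.060591, running G = 9.933551
t=4: π = [0.1985, 0.2018, 0.2217, 0.3779], E[r] = 2.8247, γ^t·E[r] = 1.853286, running G = 11.786837
t=5: π = [0.1983, 0.2019, 0.2218, 0.3779], E[r] = 2.8252, γ^t·E[r] = 1.668233, running G = 13.455071
t=6: π = [0.1984, 0.2019, 0.2218, 0.3779], E[r] = 2.8251, γ^t·E[r] = 1.501373, running G = 14.956444
t=7: π = [0.1984, 0.2019, 0.2218, 0.3779], E[r] = 2.8251, γ^t·E[r] = 1.351246, running G = 16.307689
t=8: π = [0.1984, 0.2019, 0.2218, 0.3779], E[r] = 2.8251, γ^t·E[r] = 1.216120, running G = 17.523809

G = 17.5238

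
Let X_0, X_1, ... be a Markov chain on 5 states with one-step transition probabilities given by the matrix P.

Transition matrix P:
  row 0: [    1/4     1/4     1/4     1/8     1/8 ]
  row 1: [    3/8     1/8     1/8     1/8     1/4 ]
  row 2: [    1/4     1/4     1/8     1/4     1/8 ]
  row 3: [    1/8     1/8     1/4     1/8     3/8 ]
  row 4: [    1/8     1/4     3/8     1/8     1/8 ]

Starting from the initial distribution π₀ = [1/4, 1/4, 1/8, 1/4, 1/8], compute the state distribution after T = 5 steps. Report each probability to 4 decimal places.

π = [0.2330, 0.2053, 0.2204, 0.1526, 0.1887]

t=0: π = [0.2500, 0.2500, 0.1250, 0.2500, 0.1250]
t=1: π = [0.2344, 0.1875, 0.2188, 0.1406, 0.2188]
t=2: π = [0.2285, 0.2090, 0.2266, 0.1523, 0.1836]
t=3: π = [0.2341, 0.2048, 0.2185, 0.1533, 0.1892]
t=4: π = [0.2328, 0.2052, 0.2207, 0.1523, 0.1889]
t=5: π = [0.2330, 0.2053, 0.2204, 0.1526, 0.1887]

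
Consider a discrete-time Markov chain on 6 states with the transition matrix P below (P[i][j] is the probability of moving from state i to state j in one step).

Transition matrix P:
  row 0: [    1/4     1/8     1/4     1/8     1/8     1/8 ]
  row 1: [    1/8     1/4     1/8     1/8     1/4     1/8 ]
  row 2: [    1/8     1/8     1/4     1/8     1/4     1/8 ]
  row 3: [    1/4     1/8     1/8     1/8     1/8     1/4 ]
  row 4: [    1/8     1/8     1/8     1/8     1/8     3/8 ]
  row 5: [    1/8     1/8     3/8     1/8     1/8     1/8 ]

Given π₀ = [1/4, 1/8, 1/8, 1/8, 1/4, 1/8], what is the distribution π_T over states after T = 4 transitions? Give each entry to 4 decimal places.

π = [0.1607, 0.1429, 0.2180, 0.1250, 0.1701, 0.1833]

t=0: π = [0.2500, 0.1250, 0.1250, 0.1250, 0.2500, 0.1250]
t=1: π = [0.1719, 0.1406, 0.2031, 0.1250, 0.1563, 0.2031]
t=2: π = [0.1621, 0.1426, 0.2227, 0.1250, 0.1680, 0.1797]
t=3: π = [0.1609, 0.1428, 0.2180, 0.1250, 0.1707, 0.1826]
t=4: π = [0.1607, 0.1429, 0.2180, 0.1250, 0.1701, 0.1833]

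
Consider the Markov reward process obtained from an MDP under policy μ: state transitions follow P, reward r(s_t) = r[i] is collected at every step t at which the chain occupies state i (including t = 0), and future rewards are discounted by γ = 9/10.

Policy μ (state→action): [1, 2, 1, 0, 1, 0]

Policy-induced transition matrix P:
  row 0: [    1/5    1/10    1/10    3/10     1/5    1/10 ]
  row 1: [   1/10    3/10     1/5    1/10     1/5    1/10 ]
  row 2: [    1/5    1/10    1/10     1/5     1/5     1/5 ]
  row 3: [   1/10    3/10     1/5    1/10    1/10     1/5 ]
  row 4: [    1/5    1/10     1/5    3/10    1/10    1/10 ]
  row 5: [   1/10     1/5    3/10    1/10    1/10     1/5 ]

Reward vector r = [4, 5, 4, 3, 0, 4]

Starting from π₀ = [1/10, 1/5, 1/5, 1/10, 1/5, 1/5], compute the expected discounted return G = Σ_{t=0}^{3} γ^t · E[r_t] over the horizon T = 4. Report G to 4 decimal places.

G = 11.5950

t=0: π = [0.1000, 0.2000, 0.2000, 0.1000, 0.2000, 0.2000], E[r] = 3.3000, γ^t·E[r] = 3.300000, running G = 3.300000
t=1: π = [0.1500, 0.1800, 0.1900, 0.1800, 0.1500, 0.1500], E[r] = 3.4000, γ^t·E[r] = 3.060000, running G = 6.360000
t=2: π = [0.1490, 0.1870, 0.1810, 0.1790, 0.1520, 0.1520], E[r] = 3.4000, γ^t·E[r] = 2.754000, running G = 9.114000
t=3: π = [0.1482, 0.1884, 0.1822, 0.1783, 0.1517, 0.1512], E[r] = 3.4033, γ^t·E[r] = 2.481006, running G = 11.595006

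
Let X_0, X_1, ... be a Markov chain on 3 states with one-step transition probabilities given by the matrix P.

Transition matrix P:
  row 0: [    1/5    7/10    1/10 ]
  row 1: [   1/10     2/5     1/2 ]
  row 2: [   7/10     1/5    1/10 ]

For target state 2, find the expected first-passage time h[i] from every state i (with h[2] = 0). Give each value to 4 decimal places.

First-step conditioning: h[2] = 0; for i ≠ 2, h[i] = 1 + Σ_k P[i][k]·h[k].
  h[0] = 1 + 1/5·h[0] + 7/10·h[1]
  h[1] = 1 + 1/10·h[0] + 2/5·h[1]
Solving the 2×2 linear system over states ≠ 2 gives exactly h = [130/41, 90/41, 0] (h[2] = 0 is the target).

h = [3.1707, 2.1951, 0.0000]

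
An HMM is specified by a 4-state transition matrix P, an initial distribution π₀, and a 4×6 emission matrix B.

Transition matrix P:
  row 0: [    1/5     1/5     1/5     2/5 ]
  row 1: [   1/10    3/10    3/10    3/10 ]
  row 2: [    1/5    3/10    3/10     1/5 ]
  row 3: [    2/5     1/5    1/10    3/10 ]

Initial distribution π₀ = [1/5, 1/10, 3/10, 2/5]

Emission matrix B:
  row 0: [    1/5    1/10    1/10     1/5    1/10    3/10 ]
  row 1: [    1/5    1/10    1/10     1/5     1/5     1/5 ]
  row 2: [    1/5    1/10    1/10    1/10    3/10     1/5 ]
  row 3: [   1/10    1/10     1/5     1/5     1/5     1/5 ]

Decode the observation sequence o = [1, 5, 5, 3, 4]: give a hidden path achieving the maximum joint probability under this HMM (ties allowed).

path = [3, 0, 3, 0, 3]

t=0: δ = [2.000e-02, 1.000e-02, 3.000e-02, 4.000e-02]  (obs o_0=1)
t=1: δ = [4.800e-03, 1.800e-03, 1.800e-03, 2.400e-03]  ψ = [3, 2, 2, 3]  (obs o_1=5)
t=2: δ = [2.880e-04, 1.920e-04, 1.920e-04, 3.840e-04]  ψ = [0, 0, 0, 0]  (obs o_2=5)
t=3: δ = [3.072e-05, 1.536e-05, 5.760e-06, 2.304e-05]  ψ = [3, 3, 0, 0]  (obs o_3=3)
t=4: δ = [9.216e-07, 1.229e-06, 1.843e-06, 2.458e-06]  ψ = [3, 0, 0, 0]  (obs o_4=4)
backtrack: best end state = 3; path = [3, 0, 3, 0, 3]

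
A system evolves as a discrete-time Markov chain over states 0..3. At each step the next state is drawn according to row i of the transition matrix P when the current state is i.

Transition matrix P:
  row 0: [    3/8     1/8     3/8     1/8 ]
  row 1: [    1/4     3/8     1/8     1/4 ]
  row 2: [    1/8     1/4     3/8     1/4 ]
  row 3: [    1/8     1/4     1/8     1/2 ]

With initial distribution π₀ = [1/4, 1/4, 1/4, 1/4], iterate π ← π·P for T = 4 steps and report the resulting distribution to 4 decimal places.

π = [0.2093, 0.2557, 0.2369, 0.2980]

t=0: π = [0.2500, 0.2500, 0.2500, 0.2500]
t=1: π = [0.2188, 0.2500, 0.2500, 0.2813]
t=2: π = [0.2109, 0.2539, 0.2422, 0.2930]
t=3: π = [0.2095, 0.2554, 0.2383, 0.2969]
t=4: π = [0.2093, 0.2557, 0.2369, 0.2980]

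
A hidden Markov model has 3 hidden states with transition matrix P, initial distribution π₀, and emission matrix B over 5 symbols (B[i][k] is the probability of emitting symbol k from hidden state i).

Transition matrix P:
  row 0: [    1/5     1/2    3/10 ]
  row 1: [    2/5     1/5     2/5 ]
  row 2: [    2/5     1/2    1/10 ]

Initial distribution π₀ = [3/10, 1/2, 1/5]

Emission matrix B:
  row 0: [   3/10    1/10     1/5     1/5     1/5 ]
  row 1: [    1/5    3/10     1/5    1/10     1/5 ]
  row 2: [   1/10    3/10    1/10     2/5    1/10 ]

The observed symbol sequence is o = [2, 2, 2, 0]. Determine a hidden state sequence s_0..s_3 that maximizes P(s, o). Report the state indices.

t=0: δ = [6.000e-02, 1.000e-01, 2.000e-02]  (obs o_0=2)
t=1: δ = [8.000e-03, 6.000e-03, 4.000e-03]  ψ = [1, 0, 1]  (obs o_1=2)
t=2: δ = [4.800e-04, 8.000e-04, 2.400e-04]  ψ = [1, 0, 0]  (obs o_2=2)
t=3: δ = [9.600e-05, 4.800e-05, 3.200e-05]  ψ = [1, 0, 1]  (obs o_3=0)
backtrack: best end state = 0; path = [1, 0, 1, 0]

path = [1, 0, 1, 0]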